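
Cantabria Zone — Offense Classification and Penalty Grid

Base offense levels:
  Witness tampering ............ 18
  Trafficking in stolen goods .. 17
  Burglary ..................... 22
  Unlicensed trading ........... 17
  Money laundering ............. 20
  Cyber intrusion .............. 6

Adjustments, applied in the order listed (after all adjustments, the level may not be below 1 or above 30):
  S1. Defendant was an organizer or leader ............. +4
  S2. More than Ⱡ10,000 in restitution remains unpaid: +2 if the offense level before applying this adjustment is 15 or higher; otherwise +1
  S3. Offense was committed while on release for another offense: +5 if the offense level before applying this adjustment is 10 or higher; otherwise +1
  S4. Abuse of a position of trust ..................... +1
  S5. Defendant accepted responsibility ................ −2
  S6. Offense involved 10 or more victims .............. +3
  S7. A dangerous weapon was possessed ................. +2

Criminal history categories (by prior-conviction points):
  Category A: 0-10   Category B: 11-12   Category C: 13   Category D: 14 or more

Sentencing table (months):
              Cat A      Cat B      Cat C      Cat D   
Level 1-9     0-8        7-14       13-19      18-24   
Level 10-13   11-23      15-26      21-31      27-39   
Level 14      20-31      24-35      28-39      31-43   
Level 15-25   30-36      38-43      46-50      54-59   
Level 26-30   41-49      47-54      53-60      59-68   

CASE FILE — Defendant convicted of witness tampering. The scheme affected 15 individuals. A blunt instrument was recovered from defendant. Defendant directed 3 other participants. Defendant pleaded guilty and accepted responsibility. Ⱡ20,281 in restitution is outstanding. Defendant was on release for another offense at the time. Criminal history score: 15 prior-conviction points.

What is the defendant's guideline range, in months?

59-68 months

Base offense level for witness tampering: 18.
S1 applies: 18 + 4 = 22.
S2 applies (level before this adjustment is 22 ≥ 15, so +2): 22 + 2 = 24.
S3 applies (level before this adjustment is 24 ≥ 10, so +5): 24 + 5 = 29.
S5 applies: 29 − 2 = 27.
S6 applies: 27 + 3 = 30.
S7 applies: 30 + 2 = 32.
Level 32 exceeds the maximum of 30; capped at 30.
Final offense level: 30.
Criminal history: 15 prior points → Category D (14+).
Level 30 falls in the 26-30 band.
Grid: Level 26-30 × Category D = 59-68 months.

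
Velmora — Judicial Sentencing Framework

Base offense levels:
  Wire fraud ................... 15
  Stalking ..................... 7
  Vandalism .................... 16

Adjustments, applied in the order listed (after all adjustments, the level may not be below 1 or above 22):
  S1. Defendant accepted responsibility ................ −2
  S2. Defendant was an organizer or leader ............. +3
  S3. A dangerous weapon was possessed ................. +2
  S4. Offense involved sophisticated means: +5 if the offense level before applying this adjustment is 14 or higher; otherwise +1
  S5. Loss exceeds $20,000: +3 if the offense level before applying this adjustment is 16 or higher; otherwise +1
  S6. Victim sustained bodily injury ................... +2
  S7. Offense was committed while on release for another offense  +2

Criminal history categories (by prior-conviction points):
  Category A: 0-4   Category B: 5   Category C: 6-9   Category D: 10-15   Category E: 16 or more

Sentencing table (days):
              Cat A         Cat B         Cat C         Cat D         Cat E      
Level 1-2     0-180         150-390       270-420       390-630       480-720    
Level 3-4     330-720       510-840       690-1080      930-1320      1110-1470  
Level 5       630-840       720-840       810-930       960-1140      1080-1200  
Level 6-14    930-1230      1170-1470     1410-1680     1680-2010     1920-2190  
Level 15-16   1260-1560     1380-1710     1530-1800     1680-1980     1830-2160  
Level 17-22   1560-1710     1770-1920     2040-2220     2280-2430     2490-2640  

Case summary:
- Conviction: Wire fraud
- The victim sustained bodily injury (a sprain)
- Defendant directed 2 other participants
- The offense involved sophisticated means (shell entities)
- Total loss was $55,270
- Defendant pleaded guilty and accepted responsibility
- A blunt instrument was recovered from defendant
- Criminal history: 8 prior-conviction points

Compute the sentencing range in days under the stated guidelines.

Base offense level for wire fraud: 15.
S1 applies: 15 − 2 = 13.
S2 applies: 13 + 3 = 16.
S3 applies: 16 + 2 = 18.
S4 applies (level before this adjustment is 18 ≥ 14, so +5): 18 + 5 = 23.
S5 applies (level before this adjustment is 23 ≥ 16, so +3): 23 + 3 = 26.
S6 applies: 26 + 2 = 28.
S7 does not apply.
Level 28 exceeds the maximum of 22; capped at 22.
Final offense level: 22.
Criminal history: 8 prior points → Category C (6-9).
Level 22 falls in the 17-22 band.
Grid: Level 17-22 × Category C = 2040-2220 days.

2040-2220 days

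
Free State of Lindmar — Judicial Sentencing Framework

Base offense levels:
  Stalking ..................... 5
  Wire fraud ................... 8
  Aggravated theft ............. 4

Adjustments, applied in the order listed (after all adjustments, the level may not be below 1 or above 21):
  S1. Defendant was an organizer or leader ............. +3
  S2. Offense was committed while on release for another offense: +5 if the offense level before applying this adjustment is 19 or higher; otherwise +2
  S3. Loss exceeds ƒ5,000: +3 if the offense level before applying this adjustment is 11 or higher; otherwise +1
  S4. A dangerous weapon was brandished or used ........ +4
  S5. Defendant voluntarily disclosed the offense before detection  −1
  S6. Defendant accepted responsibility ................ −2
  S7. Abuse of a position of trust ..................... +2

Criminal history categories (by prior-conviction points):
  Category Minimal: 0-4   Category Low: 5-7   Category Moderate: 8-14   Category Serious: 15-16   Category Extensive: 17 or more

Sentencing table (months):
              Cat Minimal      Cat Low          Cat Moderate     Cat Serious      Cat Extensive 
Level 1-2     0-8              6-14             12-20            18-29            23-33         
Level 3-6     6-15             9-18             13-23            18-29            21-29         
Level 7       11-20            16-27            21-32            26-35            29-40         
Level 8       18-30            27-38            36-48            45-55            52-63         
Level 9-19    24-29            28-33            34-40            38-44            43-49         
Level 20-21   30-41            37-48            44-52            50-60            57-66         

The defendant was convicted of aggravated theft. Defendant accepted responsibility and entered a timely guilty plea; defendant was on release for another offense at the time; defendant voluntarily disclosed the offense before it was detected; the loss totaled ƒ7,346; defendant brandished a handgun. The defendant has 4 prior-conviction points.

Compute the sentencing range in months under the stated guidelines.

Base offense level for aggravated theft: 4.
S1 does not apply.
S2 applies (level before this adjustment is 4 < 19, so +2): 4 + 2 = 6.
S3 applies (level before this adjustment is 6 < 11, so +1): 6 + 1 = 7.
S4 applies: 7 + 4 = 11.
S5 applies: 11 − 1 = 10.
S6 applies: 10 − 2 = 8.
S7 does not apply.
Final offense level: 8.
Criminal history: 4 prior points → Category Minimal (0-4).
Level 8 falls in the 8 band.
Grid: Level 8 × Category Minimal = 18-30 months.

18-30 months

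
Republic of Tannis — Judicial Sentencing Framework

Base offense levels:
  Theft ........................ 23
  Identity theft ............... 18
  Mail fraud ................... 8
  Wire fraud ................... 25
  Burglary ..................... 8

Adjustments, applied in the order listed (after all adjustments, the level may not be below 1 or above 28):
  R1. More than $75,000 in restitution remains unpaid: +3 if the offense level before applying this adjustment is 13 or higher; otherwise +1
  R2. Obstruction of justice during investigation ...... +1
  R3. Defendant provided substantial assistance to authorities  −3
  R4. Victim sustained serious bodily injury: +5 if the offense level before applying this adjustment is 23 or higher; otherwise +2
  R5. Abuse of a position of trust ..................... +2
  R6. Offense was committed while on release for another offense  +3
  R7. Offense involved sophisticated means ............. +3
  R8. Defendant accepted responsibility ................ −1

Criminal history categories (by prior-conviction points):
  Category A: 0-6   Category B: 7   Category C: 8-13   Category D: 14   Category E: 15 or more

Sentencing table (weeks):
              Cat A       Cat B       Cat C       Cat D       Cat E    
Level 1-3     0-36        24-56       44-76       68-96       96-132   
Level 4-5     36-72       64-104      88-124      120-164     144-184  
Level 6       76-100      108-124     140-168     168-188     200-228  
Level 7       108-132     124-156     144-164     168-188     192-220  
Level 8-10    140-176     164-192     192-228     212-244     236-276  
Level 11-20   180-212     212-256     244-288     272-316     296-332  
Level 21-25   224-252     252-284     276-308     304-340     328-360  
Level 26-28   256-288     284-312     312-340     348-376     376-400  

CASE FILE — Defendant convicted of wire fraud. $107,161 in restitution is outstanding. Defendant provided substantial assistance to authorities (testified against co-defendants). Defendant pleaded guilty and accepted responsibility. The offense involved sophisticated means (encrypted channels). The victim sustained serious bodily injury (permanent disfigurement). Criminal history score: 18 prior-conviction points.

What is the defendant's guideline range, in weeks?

Base offense level for wire fraud: 25.
R1 applies (level before this adjustment is 25 ≥ 13, so +3): 25 + 3 = 28.
R3 applies: 28 − 3 = 25.
R4 applies (level before this adjustment is 25 ≥ 23, so +5): 25 + 5 = 30.
R6 does not apply.
R7 applies: 30 + 3 = 33.
R8 applies: 33 − 1 = 32.
Level 32 exceeds the maximum of 28; capped at 28.
Final offense level: 28.
Criminal history: 18 prior points → Category E (15+).
Level 28 falls in the 26-28 band.
Grid: Level 26-28 × Category E = 376-400 weeks.

376-400 weeks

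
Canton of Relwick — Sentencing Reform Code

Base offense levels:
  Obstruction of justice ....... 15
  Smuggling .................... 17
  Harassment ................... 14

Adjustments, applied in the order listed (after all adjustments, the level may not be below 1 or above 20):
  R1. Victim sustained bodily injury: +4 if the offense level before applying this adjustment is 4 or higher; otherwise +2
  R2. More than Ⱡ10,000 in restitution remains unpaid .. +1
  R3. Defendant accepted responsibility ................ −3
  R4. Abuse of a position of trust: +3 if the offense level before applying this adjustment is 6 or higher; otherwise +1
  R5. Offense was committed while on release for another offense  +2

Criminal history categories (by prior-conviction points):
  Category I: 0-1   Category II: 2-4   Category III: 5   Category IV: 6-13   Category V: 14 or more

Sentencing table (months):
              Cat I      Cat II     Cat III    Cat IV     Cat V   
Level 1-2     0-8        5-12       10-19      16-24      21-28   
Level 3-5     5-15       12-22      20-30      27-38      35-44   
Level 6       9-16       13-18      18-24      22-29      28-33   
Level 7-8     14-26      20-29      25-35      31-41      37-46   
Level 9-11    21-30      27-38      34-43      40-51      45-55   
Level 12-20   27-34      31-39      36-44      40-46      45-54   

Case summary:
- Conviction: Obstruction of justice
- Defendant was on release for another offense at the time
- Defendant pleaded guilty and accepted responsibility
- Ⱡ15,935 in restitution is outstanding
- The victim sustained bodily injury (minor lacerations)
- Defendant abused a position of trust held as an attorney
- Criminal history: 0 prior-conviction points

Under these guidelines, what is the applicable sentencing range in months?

Base offense level for obstruction of justice: 15.
R1 applies (level before this adjustment is 15 ≥ 4, so +4): 15 + 4 = 19.
R2 applies: 19 + 1 = 20.
R3 applies: 20 − 3 = 17.
R4 applies (level before this adjustment is 17 ≥ 6, so +3): 17 + 3 = 20.
R5 applies: 20 + 2 = 22.
Level 22 exceeds the maximum of 20; capped at 20.
Final offense level: 20.
Criminal history: 0 prior points → Category I (0-1).
Level 20 falls in the 12-20 band.
Grid: Level 12-20 × Category I = 27-34 months.

27-34 months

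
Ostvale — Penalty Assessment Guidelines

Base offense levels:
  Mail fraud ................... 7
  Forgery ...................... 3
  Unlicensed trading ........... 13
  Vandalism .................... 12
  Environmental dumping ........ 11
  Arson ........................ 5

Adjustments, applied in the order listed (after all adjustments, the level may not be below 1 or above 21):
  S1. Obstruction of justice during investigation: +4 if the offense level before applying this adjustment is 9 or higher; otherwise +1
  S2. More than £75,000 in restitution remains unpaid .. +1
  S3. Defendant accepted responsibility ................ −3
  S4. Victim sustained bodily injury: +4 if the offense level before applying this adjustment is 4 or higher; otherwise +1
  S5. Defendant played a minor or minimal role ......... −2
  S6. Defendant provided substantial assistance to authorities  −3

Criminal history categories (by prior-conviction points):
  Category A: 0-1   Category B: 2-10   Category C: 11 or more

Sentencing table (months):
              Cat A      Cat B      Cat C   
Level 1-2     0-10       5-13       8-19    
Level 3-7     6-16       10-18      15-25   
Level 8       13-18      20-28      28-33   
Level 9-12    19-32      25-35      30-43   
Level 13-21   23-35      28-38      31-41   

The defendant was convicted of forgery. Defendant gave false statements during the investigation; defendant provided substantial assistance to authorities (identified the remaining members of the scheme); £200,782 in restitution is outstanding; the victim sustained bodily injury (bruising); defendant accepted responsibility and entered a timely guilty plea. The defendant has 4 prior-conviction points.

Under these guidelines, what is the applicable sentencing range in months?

Base offense level for forgery: 3.
S1 applies (level before this adjustment is 3 < 9, so +1): 3 + 1 = 4.
S2 applies: 4 + 1 = 5.
S3 applies: 5 − 3 = 2.
S4 applies (level before this adjustment is 2 < 4, so +1): 2 + 1 = 3.
S6 applies: 3 − 3 = 0.
Level 0 is below the minimum of 1; floored at 1.
Final offense level: 1.
Criminal history: 4 prior points → Category B (2-10).
Level 1 falls in the 1-2 band.
Grid: Level 1-2 × Category B = 5-13 months.

5-13 months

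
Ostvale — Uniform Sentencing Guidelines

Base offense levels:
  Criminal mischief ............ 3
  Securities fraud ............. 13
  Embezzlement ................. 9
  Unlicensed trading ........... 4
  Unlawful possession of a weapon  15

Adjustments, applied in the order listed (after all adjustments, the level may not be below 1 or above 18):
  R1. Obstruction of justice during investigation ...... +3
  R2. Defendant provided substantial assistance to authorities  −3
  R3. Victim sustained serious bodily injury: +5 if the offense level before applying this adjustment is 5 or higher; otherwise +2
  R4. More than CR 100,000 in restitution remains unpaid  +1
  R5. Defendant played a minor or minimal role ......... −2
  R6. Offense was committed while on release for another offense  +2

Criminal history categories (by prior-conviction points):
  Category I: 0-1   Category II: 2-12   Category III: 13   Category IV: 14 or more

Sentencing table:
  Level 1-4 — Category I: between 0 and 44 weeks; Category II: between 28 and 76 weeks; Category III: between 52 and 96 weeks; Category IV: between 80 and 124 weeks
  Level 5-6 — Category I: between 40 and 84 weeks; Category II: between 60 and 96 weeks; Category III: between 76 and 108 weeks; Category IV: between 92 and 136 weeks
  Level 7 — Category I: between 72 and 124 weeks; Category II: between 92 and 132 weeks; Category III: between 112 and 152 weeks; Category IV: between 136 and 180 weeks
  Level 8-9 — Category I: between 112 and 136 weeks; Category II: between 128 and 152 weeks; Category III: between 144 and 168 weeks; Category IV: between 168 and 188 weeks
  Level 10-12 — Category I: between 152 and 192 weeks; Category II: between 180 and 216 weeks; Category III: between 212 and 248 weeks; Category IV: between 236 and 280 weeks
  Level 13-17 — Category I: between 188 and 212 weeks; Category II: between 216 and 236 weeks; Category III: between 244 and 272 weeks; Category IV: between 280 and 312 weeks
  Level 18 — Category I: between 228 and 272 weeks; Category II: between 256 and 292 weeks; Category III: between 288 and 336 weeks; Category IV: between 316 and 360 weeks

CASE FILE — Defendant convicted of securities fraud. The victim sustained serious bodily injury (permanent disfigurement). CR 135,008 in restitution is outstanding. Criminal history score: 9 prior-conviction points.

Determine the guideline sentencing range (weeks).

Base offense level for securities fraud: 13.
R1 does not apply.
R2 does not apply.
R3 applies (level before this adjustment is 13 ≥ 5, so +5): 13 + 5 = 18.
R4 applies: 18 + 1 = 19.
R6 does not apply.
Level 19 exceeds the maximum of 18; capped at 18.
Final offense level: 18.
Criminal history: 9 prior points → Category II (2-12).
Level 18 falls in the 18 band.
Grid: Level 18 × Category II = 256-292 weeks.

256-292 weeks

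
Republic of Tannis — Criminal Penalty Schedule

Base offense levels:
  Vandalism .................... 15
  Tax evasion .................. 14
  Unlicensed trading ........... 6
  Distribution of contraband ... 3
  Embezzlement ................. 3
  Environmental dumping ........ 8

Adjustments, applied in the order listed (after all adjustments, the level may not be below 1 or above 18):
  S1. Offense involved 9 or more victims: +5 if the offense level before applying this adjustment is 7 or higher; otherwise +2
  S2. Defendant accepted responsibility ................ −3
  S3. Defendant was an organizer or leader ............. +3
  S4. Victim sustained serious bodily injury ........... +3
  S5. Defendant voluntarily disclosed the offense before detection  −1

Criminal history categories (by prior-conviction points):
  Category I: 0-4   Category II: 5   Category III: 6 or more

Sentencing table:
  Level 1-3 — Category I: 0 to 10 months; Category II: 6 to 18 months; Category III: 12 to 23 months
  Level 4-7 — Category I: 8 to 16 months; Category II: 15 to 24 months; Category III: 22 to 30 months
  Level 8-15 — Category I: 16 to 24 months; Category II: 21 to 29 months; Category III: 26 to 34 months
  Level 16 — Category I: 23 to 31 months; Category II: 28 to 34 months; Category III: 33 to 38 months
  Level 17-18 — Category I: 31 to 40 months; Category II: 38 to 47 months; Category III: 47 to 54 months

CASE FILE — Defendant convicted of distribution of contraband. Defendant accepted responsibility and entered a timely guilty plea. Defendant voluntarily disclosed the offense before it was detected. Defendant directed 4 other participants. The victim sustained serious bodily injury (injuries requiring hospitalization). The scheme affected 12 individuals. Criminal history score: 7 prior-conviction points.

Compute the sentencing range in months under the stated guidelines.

22-30 months

Base offense level for distribution of contraband: 3.
S1 applies (level before this adjustment is 3 < 7, so +2): 3 + 2 = 5.
S2 applies: 5 − 3 = 2.
S3 applies: 2 + 3 = 5.
S4 applies: 5 + 3 = 8.
S5 applies: 8 − 1 = 7.
Final offense level: 7.
Criminal history: 7 prior points → Category III (6+).
Level 7 falls in the 4-7 band.
Grid: Level 4-7 × Category III = 22-30 months.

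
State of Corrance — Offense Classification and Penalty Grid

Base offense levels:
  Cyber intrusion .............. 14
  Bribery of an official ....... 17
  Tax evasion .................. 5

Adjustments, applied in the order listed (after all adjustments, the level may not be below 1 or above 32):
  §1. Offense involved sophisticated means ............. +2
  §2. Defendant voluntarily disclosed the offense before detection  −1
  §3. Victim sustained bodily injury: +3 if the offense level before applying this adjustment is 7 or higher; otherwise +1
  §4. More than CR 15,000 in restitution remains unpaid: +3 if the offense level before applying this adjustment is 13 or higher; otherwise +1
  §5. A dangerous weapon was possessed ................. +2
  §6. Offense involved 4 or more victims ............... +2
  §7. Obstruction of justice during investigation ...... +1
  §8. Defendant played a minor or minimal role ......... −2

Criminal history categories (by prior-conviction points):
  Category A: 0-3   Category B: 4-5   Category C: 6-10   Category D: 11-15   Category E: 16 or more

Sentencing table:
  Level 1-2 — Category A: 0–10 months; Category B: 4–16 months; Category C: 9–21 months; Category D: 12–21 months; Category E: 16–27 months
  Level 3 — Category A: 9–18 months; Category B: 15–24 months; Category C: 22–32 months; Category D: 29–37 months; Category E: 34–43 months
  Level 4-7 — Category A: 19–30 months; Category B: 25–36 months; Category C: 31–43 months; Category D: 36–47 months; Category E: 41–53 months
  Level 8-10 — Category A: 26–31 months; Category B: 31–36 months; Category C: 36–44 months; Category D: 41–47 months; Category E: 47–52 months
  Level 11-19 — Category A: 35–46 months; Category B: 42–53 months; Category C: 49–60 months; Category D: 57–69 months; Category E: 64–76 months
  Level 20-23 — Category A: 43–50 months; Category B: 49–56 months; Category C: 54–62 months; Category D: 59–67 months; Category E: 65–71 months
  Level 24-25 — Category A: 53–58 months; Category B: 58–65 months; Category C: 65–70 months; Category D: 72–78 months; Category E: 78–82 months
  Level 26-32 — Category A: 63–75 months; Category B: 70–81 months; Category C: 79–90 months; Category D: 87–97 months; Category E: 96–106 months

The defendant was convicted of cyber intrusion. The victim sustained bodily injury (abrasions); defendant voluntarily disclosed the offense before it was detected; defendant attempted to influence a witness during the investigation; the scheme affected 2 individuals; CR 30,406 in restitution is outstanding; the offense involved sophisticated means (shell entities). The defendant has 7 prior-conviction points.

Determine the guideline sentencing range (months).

54-62 months

Base offense level for cyber intrusion: 14.
§1 applies: 14 + 2 = 16.
§2 applies: 16 − 1 = 15.
§3 applies (level before this adjustment is 15 ≥ 7, so +3): 15 + 3 = 18.
§4 applies (level before this adjustment is 18 ≥ 13, so +3): 18 + 3 = 21.
§7 applies: 21 + 1 = 22.
§8 does not apply.
Final offense level: 22.
Criminal history: 7 prior points → Category C (6-10).
Level 22 falls in the 20-23 band.
Grid: Level 20-23 × Category C = 54-62 months.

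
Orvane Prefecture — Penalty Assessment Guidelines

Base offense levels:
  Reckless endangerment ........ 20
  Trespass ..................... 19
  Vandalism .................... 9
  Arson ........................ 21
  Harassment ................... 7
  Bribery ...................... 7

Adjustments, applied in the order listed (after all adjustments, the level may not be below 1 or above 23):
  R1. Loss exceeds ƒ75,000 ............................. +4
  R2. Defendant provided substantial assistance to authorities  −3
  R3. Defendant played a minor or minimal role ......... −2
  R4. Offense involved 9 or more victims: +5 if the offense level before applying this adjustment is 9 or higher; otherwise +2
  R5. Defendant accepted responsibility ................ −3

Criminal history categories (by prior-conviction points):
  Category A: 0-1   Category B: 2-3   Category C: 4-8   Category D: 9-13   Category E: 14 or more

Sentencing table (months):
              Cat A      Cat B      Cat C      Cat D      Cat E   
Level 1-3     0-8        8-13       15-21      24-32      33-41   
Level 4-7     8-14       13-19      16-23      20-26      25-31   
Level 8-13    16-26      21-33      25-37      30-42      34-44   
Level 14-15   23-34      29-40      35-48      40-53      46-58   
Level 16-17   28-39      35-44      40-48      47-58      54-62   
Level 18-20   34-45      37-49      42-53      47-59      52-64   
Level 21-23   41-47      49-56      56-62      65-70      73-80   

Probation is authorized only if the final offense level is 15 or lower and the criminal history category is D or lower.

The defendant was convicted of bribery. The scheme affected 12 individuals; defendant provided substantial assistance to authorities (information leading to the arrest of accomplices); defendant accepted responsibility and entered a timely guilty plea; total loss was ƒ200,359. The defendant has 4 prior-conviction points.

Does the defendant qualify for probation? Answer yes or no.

Base offense level for bribery: 7.
R1 applies: 7 + 4 = 11.
R2 applies: 11 − 3 = 8.
R3 does not apply.
R4 applies (level before this adjustment is 8 < 9, so +2): 8 + 2 = 10.
R5 applies: 10 − 3 = 7.
Final offense level: 7.
Criminal history: 4 prior points → Category C (4-8).
Level 7 falls in the 4-7 band.
Grid: Level 4-7 × Category C = 16-23 months.
Probation check: level 7 ≤ 15 and category C ≤ D → eligible.

Yes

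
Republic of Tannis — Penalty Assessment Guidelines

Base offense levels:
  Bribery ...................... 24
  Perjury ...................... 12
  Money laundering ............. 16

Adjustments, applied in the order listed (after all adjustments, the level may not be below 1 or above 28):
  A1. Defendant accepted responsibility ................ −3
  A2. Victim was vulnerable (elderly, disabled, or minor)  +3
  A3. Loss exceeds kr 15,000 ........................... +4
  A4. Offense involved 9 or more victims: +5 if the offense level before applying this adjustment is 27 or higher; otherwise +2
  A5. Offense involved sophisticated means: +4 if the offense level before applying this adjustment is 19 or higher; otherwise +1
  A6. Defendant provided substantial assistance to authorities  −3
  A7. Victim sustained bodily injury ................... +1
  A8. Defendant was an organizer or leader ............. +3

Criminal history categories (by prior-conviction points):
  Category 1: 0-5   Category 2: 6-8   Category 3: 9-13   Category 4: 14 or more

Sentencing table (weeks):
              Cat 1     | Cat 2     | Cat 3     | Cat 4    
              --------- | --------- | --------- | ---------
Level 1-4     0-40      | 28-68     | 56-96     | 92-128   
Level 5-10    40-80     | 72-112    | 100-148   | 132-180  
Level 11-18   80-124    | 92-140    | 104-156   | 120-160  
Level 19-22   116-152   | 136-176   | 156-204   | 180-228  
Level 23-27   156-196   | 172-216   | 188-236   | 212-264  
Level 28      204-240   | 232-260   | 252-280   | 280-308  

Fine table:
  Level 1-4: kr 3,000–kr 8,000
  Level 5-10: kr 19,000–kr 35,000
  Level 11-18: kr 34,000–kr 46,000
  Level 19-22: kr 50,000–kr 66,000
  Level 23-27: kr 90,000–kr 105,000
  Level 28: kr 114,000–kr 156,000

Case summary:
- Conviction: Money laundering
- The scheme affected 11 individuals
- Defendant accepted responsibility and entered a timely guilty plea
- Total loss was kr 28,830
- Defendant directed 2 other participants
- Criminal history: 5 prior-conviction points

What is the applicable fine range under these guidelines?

Base offense level for money laundering: 16.
A1 applies: 16 − 3 = 13.
A2 does not apply.
A3 applies: 13 + 4 = 17.
A4 applies (level before this adjustment is 17 < 27, so +2): 17 + 2 = 19.
A5 does not apply.
A8 applies: 19 + 3 = 22.
Final offense level: 22.
Level 22 falls in the 19-22 band.
Fine table: Level 19-22 → kr 50,000–kr 66,000.

kr 50,000–kr 66,000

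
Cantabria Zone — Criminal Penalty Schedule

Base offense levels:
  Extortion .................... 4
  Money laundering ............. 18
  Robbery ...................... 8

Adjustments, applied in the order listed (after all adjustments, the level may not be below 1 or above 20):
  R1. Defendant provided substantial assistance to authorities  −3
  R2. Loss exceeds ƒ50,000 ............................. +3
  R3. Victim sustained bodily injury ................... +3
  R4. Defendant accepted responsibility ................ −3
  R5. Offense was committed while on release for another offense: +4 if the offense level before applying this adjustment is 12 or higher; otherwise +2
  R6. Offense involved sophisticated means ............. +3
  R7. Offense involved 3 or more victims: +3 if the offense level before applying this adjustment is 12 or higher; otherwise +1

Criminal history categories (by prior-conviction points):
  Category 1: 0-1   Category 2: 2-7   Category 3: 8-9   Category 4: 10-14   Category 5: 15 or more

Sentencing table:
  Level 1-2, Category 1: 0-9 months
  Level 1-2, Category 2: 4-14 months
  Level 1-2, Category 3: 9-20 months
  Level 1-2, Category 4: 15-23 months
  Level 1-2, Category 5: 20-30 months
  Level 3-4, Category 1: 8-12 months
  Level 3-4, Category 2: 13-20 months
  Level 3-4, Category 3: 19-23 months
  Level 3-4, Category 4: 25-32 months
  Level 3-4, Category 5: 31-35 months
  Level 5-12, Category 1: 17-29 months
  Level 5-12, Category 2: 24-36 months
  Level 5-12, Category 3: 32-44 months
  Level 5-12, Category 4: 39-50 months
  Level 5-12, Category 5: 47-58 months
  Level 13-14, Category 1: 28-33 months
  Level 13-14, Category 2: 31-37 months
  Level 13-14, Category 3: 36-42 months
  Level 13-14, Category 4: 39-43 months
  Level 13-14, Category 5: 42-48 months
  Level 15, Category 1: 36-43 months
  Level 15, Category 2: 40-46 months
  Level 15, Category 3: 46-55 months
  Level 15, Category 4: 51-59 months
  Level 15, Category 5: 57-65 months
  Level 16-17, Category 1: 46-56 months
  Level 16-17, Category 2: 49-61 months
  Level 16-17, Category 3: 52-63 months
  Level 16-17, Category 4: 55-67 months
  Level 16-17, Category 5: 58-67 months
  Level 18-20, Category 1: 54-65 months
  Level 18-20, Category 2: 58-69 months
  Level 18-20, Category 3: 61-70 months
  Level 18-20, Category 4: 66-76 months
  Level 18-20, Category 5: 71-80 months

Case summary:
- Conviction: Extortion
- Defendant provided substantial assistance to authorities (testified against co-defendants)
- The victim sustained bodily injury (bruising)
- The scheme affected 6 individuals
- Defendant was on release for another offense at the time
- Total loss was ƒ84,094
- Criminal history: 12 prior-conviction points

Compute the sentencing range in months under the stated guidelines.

39-50 months

Base offense level for extortion: 4.
R1 applies: 4 − 3 = 1.
R2 applies: 1 + 3 = 4.
R3 applies: 4 + 3 = 7.
R4 does not apply.
R5 applies (level before this adjustment is 7 < 12, so +2): 7 + 2 = 9.
R6 does not apply.
R7 applies (level before this adjustment is 9 < 12, so +1): 9 + 1 = 10.
Final offense level: 10.
Criminal history: 12 prior points → Category 4 (10-14).
Level 10 falls in the 5-12 band.
Grid: Level 5-12 × Category 4 = 39-50 months.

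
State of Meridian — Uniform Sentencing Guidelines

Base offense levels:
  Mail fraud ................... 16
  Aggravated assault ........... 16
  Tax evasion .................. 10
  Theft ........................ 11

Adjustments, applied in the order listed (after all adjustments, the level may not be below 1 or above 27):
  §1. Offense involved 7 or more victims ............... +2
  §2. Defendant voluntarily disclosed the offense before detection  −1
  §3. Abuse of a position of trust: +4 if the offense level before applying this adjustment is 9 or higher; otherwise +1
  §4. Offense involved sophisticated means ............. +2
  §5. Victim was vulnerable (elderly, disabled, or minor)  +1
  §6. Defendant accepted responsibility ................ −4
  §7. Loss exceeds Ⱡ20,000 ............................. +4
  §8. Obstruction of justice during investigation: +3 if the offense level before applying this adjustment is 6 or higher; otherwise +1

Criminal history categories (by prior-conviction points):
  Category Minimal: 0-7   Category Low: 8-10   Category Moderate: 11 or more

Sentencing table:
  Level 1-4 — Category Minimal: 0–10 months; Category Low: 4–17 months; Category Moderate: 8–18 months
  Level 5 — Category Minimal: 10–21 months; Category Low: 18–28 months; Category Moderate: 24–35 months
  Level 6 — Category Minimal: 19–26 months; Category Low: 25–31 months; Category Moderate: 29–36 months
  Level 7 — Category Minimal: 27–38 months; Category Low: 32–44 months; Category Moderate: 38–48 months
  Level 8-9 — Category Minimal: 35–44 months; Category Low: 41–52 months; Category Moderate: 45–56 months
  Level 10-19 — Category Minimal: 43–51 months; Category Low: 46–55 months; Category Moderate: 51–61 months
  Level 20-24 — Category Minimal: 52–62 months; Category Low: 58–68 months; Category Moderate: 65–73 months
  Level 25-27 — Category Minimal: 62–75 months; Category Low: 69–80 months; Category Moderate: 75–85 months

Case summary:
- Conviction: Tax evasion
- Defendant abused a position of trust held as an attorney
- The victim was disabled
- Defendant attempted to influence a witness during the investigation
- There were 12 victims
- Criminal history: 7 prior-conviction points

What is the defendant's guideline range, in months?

Base offense level for tax evasion: 10.
§1 applies: 10 + 2 = 12.
§3 applies (level before this adjustment is 12 ≥ 9, so +4): 12 + 4 = 16.
§5 applies: 16 + 1 = 17.
§6 does not apply.
§7 does not apply.
§8 applies (level before this adjustment is 17 ≥ 6, so +3): 17 + 3 = 20.
Final offense level: 20.
Criminal history: 7 prior points → Category Minimal (0-7).
Level 20 falls in the 20-24 band.
Grid: Level 20-24 × Category Minimal = 52-62 months.

52-62 months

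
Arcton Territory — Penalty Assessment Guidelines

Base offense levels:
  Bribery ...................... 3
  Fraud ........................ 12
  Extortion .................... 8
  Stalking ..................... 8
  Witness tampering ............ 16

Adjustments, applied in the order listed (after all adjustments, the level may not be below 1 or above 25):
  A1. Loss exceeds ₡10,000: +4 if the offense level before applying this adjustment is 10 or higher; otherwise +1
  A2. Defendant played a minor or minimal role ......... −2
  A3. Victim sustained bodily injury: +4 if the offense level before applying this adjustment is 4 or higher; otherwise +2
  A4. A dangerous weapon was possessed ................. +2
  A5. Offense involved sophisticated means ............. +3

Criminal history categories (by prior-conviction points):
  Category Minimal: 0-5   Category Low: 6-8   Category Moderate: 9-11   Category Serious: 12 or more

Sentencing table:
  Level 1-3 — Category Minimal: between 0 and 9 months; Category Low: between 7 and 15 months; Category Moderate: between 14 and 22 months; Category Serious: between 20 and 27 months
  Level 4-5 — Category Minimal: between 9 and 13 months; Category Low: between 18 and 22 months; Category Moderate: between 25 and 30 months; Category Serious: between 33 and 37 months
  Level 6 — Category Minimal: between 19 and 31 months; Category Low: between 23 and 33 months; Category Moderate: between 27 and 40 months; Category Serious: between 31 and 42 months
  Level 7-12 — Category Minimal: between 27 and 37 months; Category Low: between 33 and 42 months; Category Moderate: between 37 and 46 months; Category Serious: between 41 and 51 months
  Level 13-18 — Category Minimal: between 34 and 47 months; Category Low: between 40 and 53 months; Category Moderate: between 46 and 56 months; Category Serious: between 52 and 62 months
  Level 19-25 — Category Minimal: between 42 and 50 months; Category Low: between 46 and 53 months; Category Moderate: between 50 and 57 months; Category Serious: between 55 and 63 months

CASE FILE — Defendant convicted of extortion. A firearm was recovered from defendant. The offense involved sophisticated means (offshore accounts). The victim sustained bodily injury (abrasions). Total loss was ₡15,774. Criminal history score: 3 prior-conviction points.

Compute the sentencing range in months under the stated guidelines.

34-47 months

Base offense level for extortion: 8.
A1 applies (level before this adjustment is 8 < 10, so +1): 8 + 1 = 9.
A2 does not apply.
A3 applies (level before this adjustment is 9 ≥ 4, so +4): 9 + 4 = 13.
A4 applies: 13 + 2 = 15.
A5 applies: 15 + 3 = 18.
Final offense level: 18.
Criminal history: 3 prior points → Category Minimal (0-5).
Level 18 falls in the 13-18 band.
Grid: Level 13-18 × Category Minimal = 34-47 months.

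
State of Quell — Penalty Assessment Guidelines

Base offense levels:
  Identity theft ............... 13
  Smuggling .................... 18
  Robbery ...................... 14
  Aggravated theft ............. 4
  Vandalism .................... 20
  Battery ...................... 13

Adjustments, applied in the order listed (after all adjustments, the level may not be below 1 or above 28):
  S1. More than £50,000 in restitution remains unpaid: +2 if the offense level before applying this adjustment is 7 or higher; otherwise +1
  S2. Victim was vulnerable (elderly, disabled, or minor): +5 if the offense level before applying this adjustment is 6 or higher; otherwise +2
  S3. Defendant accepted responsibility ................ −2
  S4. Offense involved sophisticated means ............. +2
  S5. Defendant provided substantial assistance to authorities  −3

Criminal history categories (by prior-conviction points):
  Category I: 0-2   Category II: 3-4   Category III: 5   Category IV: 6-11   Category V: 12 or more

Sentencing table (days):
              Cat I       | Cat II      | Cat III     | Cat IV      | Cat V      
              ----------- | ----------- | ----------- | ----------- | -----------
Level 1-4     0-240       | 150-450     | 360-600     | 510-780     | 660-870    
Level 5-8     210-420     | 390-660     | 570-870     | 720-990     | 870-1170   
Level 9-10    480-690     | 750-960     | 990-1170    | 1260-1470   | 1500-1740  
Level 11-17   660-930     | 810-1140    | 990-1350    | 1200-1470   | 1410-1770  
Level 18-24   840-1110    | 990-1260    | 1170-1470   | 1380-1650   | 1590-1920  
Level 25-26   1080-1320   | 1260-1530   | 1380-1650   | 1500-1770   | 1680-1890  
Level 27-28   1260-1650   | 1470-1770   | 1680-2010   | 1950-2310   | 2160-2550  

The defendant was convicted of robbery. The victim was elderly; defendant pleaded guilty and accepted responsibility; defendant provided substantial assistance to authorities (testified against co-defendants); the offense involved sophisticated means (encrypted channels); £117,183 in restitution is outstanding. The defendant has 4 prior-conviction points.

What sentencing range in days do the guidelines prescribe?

990-1260 days

Base offense level for robbery: 14.
S1 applies (level before this adjustment is 14 ≥ 7, so +2): 14 + 2 = 16.
S2 applies (level before this adjustment is 16 ≥ 6, so +5): 16 + 5 = 21.
S3 applies: 21 − 2 = 19.
S4 applies: 19 + 2 = 21.
S5 applies: 21 − 3 = 18.
Final offense level: 18.
Criminal history: 4 prior points → Category II (3-4).
Level 18 falls in the 18-24 band.
Grid: Level 18-24 × Category II = 990-1260 days.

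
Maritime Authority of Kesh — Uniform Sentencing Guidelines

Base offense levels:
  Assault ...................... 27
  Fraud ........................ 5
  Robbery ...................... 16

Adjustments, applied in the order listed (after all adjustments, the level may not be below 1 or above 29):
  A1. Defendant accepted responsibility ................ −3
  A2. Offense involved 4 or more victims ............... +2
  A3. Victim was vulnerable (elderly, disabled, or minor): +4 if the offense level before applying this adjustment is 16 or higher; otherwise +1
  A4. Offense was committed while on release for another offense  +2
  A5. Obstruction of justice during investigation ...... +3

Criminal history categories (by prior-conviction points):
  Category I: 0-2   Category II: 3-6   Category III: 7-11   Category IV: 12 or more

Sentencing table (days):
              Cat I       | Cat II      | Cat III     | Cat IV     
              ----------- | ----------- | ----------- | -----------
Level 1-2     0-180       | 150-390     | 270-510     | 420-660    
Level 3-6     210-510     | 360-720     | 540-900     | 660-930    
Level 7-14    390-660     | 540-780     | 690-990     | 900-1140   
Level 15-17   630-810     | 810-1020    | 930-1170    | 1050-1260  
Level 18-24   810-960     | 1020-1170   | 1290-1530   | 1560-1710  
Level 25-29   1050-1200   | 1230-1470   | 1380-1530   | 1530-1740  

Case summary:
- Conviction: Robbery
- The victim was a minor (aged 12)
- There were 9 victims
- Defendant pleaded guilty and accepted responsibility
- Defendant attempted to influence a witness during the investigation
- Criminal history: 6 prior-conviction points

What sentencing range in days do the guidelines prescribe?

Base offense level for robbery: 16.
A1 applies: 16 − 3 = 13.
A2 applies: 13 + 2 = 15.
A3 applies (level before this adjustment is 15 < 16, so +1): 15 + 1 = 16.
A4 does not apply.
A5 applies: 16 + 3 = 19.
Final offense level: 19.
Criminal history: 6 prior points → Category II (3-6).
Level 19 falls in the 18-24 band.
Grid: Level 18-24 × Category II = 1020-1170 days.

1020-1170 days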